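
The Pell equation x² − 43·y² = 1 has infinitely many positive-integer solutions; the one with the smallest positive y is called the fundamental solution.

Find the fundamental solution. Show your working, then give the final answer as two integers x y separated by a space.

d=43: √d = [6; 1,1,3,1,5,1,3,1,1,12] (ℓ=10, even), read p_9/q_9
step 0: (6, 1)  from 6·(1,0) + (0,1)
step 1: (7, 1)  from 1·(6,1) + (1,0)
step 2: (13, 2)  from 1·(7,1) + (6,1)
step 3: (46, 7)  from 3·(13,2) + (7,1)
step 4: (59, 9)  from 1·(46,7) + (13,2)
…
step 8: (1941, 296)  from 1·(1541,235) + (400,61)
step 9: (3482, 531)  from 1·(1941,296) + (1541,235)
→ (3482, 531).  Check: 3482²=12124324, 43·531²=12124323, difference 1.

3482 531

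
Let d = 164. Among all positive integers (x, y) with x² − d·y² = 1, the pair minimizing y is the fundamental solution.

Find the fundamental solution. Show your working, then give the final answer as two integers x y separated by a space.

2049 160

√164 → a₀=12, period (1,4,6,4,1,24); ℓ=6 even so k=5
i=0: a=12 ⇒ p=12, q=1
…
i=4: a=4 ⇒ p=1652, q=129
i=5: a=1 ⇒ p=2049, q=160
(x₁, y₁) = (2049, 160);  2049² − 164·160² = 1 ✓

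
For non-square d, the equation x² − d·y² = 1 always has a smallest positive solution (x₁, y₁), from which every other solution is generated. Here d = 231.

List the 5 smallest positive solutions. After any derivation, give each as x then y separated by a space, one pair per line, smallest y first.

76 5
11551 760
1755676 115515
266851201 17557520
40559626876 2668627525

√231 → a₀=15, period (5,30); ℓ=2 even so k=1
k=0  a_k=15  p_k/q_k = 15/1
k=1  a_k=5  p_k/q_k = 76/5
→ (76, 5).  Check: 76²=5776, 231·5²=5775, difference 1.
(x_2, y_2) = (76·76 + 231·5·5, 76·5 + 5·76) = (11551, 760)
(x_3, y_3) = (76·11551 + 231·5·760, 76·760 + 5·11551) = (1755676, 115515)
(x_4, y_4) = (76·1755676 + 231·5·115515, 76·115515 + 5·1755676) = (266851201, 17557520)
(x_5, y_5) = (76·266851201 + 231·5·17557520, 76·17557520 + 5·266851201) = (40559626876, 2668627525)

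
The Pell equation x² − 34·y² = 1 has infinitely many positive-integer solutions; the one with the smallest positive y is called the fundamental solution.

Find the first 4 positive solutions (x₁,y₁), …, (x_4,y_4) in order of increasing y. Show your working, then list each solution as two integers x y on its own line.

35 6
2449 420
171395 29394
11995201 2057160

√34 = [5; 1,4,1,10, …], period ℓ=4 (even) → k=3
i=0: a=5 ⇒ p=5, q=1
…
i=2: a=4 ⇒ p=29, q=5
i=3: a=1 ⇒ p=35, q=6
(x₁, y₁) = (35, 6);  35² − 34·6² = 1 ✓
n=2: (35,6)∘(35,6) = (35·35+34·6·6, 35·6+6·35) = (2449,420)
n=3: (2449,420)∘(35,6) = (35·2449+34·6·420, 35·420+6·2449) = (171395,29394)
n=4: (171395,29394)∘(35,6) = (35·171395+34·6·29394, 35·29394+6·171395) = (11995201,2057160)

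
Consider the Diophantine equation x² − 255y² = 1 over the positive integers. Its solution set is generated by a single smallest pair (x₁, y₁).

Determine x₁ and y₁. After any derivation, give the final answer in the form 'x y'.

16 1

√255 → a₀=15, period (1,30); ℓ=2 even so k=1
i=0: a=15 ⇒ p=15, q=1
i=1: a=1 ⇒ p=16, q=1
fundamental: x₁=16, y₁=1  (since 256 − 255·1 = 1)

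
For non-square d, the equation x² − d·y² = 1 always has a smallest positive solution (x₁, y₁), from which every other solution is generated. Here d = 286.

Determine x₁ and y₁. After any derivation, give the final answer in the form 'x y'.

561835 33222

√286 = [16; 1,10,3,3,2,3,3,10,1,32, …], period ℓ=10 (even) → k=9
i=0: a=16 ⇒ p=16, q=1
…
i=3: a=3 ⇒ p=575, q=34
i=4: a=3 ⇒ p=1911, q=113
i=5: a=2 ⇒ p=4397, q=260
i=6: a=3 ⇒ p=15102, q=893
i=7: a=3 ⇒ p=49703, q=2939
i=8: a=10 ⇒ p=512132, q=30283
i=9: a=1 ⇒ p=561835, q=33222
(x₁, y₁) = (561835, 33222);  561835² − 286·33222² = 1 ✓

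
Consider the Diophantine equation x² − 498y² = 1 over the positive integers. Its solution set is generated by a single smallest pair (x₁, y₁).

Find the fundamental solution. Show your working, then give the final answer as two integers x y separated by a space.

√498 → a₀=22, period (3,6,22,6,3,44); ℓ=6 even so k=5
step 0: (22, 1)  from 22·(1,0) + (0,1)
step 1: (67, 3)  from 3·(22,1) + (1,0)
step 2: (424, 19)  from 6·(67,3) + (22,1)
…
step 4: (56794, 2545)  from 6·(9395,421) + (424,19)
step 5: (179777, 8056)  from 3·(56794,2545) + (9395,421)
→ (179777, 8056).  Check: 179777²=32319769729, 498·8056²=32319769728, difference 1.

179777 8056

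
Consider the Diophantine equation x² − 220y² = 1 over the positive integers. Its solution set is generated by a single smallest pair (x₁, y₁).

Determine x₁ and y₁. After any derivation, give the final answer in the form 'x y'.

[14; 1,4,1,28] for √220; ℓ=4 ⇒ convergent index 3
a_0=14:  p_0=14·1+0=14,  q_0=14·0+1=1
a_1=1:  p_1=1·14+1=15,  q_1=1·1+0=1
a_2=4:  p_2=4·15+14=74,  q_2=4·1+1=5
a_3=1:  p_3=1·74+15=89,  q_3=1·5+1=6
→ (89, 6).  Check: 89²=7921, 220·6²=7920, difference 1.

89 6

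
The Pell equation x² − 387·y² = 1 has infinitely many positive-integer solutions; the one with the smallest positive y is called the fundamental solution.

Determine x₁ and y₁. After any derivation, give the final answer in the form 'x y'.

3482 177

d=387: √d = [19; 1,2,19,2,1,38] (ℓ=6, even), read p_5/q_5
step 0: (19, 1)  from 19·(1,0) + (0,1)
…
step 2: (59, 3)  from 2·(20,1) + (19,1)
step 3: (1141, 58)  from 19·(59,3) + (20,1)
step 4: (2341, 119)  from 2·(1141,58) + (59,3)
step 5: (3482, 177)  from 1·(2341,119) + (1141,58)
→ (3482, 177).  Check: 3482²=12124324, 387·177²=12124323, difference 1.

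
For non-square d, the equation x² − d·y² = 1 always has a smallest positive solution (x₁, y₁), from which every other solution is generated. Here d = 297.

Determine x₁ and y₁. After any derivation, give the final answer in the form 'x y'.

√297 = [17; 4,3,1,1,2,1,1,3,4,34, …], period ℓ=10 (even) → k=9
k=0  a_k=17  p_k/q_k = 17/1
k=1  a_k=4  p_k/q_k = 69/4
…
k=3  a_k=1  p_k/q_k = 293/17
k=4  a_k=1  p_k/q_k = 517/30
k=5  a_k=2  p_k/q_k = 1327/77
k=6  a_k=1  p_k/q_k = 1844/107
k=7  a_k=1  p_k/q_k = 3171/184
k=8  a_k=3  p_k/q_k = 11357/659
k=9  a_k=4  p_k/q_k = 48599/2820
→ (48599, 2820).  Check: 48599²=2361862801, 297·2820²=2361862800, difference 1.

48599 2820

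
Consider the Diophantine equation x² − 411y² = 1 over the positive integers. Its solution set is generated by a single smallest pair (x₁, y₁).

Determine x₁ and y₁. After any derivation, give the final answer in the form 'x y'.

49730 2453

d=411: √d = [20; 3,1,1,1,19,1,1,1,3,40] (ℓ=10, even), read p_9/q_9
k=0  a_k=20  p_k/q_k = 20/1
k=1  a_k=3  p_k/q_k = 61/3
…
k=4  a_k=1  p_k/q_k = 223/11
k=5  a_k=19  p_k/q_k = 4379/216
…
k=7  a_k=1  p_k/q_k = 8981/443
k=8  a_k=1  p_k/q_k = 13583/670
k=9  a_k=3  p_k/q_k = 49730/2453
→ (49730, 2453).  Check: 49730²=2473072900, 411·2453²=2473072899, difference 1.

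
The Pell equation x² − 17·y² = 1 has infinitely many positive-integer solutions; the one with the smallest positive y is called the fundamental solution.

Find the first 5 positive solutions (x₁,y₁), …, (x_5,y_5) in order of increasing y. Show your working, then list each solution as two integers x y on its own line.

33 8
2177 528
143649 34840
9478657 2298912
625447713 151693352

√17 → a₀=4, period (8); ℓ=1 odd so k=1
step 0: (4, 1)  from 4·(1,0) + (0,1)
step 1: (33, 8)  from 8·(4,1) + (1,0)
fundamental: x₁=33, y₁=8  (since 1089 − 17·64 = 1)
k=2:  x_2 = 33·33+17·8·8 = 2177,  y_2 = 33·8+8·33 = 528
k=3:  x_3 = 33·2177+17·8·528 = 143649,  y_3 = 33·528+8·2177 = 34840
k=4:  x_4 = 33·143649+17·8·34840 = 9478657,  y_4 = 33·34840+8·143649 = 2298912
k=5:  x_5 = 33·9478657+17·8·2298912 = 625447713,  y_5 = 33·2298912+8·9478657 = 151693352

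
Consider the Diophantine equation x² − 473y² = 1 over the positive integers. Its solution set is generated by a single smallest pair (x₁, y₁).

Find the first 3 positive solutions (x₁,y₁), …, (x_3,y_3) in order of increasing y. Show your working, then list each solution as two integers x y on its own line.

87 4
15137 696
2633751 121100

d=473: √d = [21; 1,2,1,42] (ℓ=4, even), read p_3/q_3
k=0  a_k=21  p_k/q_k = 21/1
k=1  a_k=1  p_k/q_k = 22/1
k=2  a_k=2  p_k/q_k = 65/3
k=3  a_k=1  p_k/q_k = 87/4
(x₁, y₁) = (87, 4);  87² − 473·4² = 1 ✓
n=2: (87,4)∘(87,4) = (87·87+473·4·4, 87·4+4·87) = (15137,696)
n=3: (15137,696)∘(87,4) = (87·15137+473·4·696, 87·696+4·15137) = (2633751,121100)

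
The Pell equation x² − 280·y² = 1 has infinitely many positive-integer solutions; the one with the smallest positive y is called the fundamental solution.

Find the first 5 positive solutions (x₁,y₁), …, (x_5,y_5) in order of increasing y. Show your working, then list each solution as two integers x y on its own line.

251 15
126001 7530
63252251 3780045
31752504001 1897575060
15939693756251 952578900075

√280 → a₀=16, period (1,2,1,2,1,32); ℓ=6 even so k=5
a_0=16:  p_0=16·1+0=16,  q_0=16·0+1=1
a_1=1:  p_1=1·16+1=17,  q_1=1·1+0=1
a_2=2:  p_2=2·17+16=50,  q_2=2·1+1=3
…
a_4=2:  p_4=2·67+50=184,  q_4=2·4+3=11
a_5=1:  p_5=1·184+67=251,  q_5=1·11+4=15
→ (251, 15).  Check: 251²=63001, 280·15²=63000, difference 1.
k=2:  x_2 = 251·251+280·15·15 = 126001,  y_2 = 251·15+15·251 = 7530
k=3:  x_3 = 251·126001+280·15·7530 = 63252251,  y_3 = 251·7530+15·126001 = 3780045
k=4:  x_4 = 251·63252251+280·15·3780045 = 31752504001,  y_4 = 251·3780045+15·63252251 = 1897575060
k=5:  x_5 = 251·31752504001+280·15·1897575060 = 15939693756251,  y_5 = 251·1897575060+15·31752504001 = 952578900075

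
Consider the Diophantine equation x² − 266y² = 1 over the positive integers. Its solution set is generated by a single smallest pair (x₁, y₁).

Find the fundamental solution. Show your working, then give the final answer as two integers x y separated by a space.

685 42

[16; 3,4,3,32] for √266; ℓ=4 ⇒ convergent index 3
a_0=16:  p_0=16·1+0=16,  q_0=16·0+1=1
a_1=3:  p_1=3·16+1=49,  q_1=3·1+0=3
a_2=4:  p_2=4·49+16=212,  q_2=4·3+1=13
a_3=3:  p_3=3·212+49=685,  q_3=3·13+3=42
→ (685, 42).  Check: 685²=469225, 266·42²=469224, difference 1.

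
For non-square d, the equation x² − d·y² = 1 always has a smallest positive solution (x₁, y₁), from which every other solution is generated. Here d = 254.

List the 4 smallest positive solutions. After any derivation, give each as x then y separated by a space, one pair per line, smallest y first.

√254 = [15; 1,14,1,30, …], period ℓ=4 (even) → k=3
k=0  a_k=15  p_k/q_k = 15/1
…
k=2  a_k=14  p_k/q_k = 239/15
k=3  a_k=1  p_k/q_k = 255/16
(x₁, y₁) = (255, 16);  255² − 254·16² = 1 ✓
k=2:  x_2 = 255·255+254·16·16 = 130049,  y_2 = 255·16+16·255 = 8160
k=3:  x_3 = 255·130049+254·16·8160 = 66324735,  y_3 = 255·8160+16·130049 = 4161584
k=4:  x_4 = 255·66324735+254·16·4161584 = 33825484801,  y_4 = 255·4161584+16·66324735 = 2122399680

255 16
130049 8160
66324735 4161584
33825484801 2122399680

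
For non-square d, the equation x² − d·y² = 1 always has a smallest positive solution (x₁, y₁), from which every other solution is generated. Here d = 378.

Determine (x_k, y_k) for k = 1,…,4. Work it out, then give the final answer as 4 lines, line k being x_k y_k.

√378 → a₀=19, period (2,3,1,4,1,3,2,38); ℓ=8 even so k=7
a_0=19:  p_0=19·1+0=19,  q_0=19·0+1=1
a_1=2:  p_1=2·19+1=39,  q_1=2·1+0=2
…
a_3=1:  p_3=1·136+39=175,  q_3=1·7+2=9
…
a_6=3:  p_6=3·1011+836=3869,  q_6=3·52+43=199
a_7=2:  p_7=2·3869+1011=8749,  q_7=2·199+52=450
→ (8749, 450).  Check: 8749²=76545001, 378·450²=76545000, difference 1.
n=2: (8749,450)∘(8749,450) = (8749·8749+378·450·450, 8749·450+450·8749) = (153090001,7874100)
n=3: (153090001,7874100)∘(8749,450) = (8749·153090001+378·450·7874100, 8749·7874100+450·153090001) = (2678768828749,137781001350)
n=4: (2678768828749,137781001350)∘(8749,450) = (8749·2678768828749+378·450·137781001350, 8749·137781001350+450·2678768828749) = (46873096812360001,2410891953748200)

8749 450
153090001 7874100
2678768828749 137781001350
46873096812360001 2410891953748200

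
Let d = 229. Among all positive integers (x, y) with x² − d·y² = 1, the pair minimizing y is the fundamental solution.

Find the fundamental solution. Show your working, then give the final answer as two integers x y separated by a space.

√229 = [15; 7,1,1,7,30, …], period ℓ=5 (odd) → k=9
i=0: a=15 ⇒ p=15, q=1
…
i=3: a=1 ⇒ p=227, q=15
i=4: a=7 ⇒ p=1710, q=113
i=5: a=30 ⇒ p=51527, q=3405
i=6: a=7 ⇒ p=362399, q=23948
…
i=8: a=1 ⇒ p=776325, q=51301
i=9: a=7 ⇒ p=5848201, q=386460
→ (5848201, 386460).  Check: 5848201²=34201454936401, 229·386460²=34201454936400, difference 1.

5848201 386460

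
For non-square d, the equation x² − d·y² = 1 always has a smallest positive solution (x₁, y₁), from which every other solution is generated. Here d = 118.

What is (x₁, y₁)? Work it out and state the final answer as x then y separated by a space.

√118 → a₀=10, period (1,6,3,2,10,2,3,6,1,20); ℓ=10 even so k=9
k=0  a_k=10  p_k/q_k = 10/1
…
k=2  a_k=6  p_k/q_k = 76/7
k=3  a_k=3  p_k/q_k = 239/22
k=4  a_k=2  p_k/q_k = 554/51
k=5  a_k=10  p_k/q_k = 5779/532
…
k=7  a_k=3  p_k/q_k = 42115/3877
k=8  a_k=6  p_k/q_k = 264802/24377
k=9  a_k=1  p_k/q_k = 306917/28254
→ (306917, 28254).  Check: 306917²=94198044889, 118·28254²=94198044888, difference 1.

306917 28254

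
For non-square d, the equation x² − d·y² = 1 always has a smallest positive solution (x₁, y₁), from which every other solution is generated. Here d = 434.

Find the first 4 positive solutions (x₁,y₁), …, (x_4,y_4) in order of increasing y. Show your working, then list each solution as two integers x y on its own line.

[20; 1,4,1,40] for √434; ℓ=4 ⇒ convergent index 3
i=0: a=20 ⇒ p=20, q=1
…
i=2: a=4 ⇒ p=104, q=5
i=3: a=1 ⇒ p=125, q=6
(x₁, y₁) = (125, 6);  125² − 434·6² = 1 ✓
(125+6√434)^2 = 31249 + 1500√434
(125+6√434)^3 = 7812125 + 374994√434
(125+6√434)^4 = 1953000001 + 93747000√434

125 6
31249 1500
7812125 374994
1953000001 93747000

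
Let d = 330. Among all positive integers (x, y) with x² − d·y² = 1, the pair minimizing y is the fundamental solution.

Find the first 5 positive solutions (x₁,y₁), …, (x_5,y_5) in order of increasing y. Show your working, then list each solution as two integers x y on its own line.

109 6
23761 1308
5179789 285138
1129170241 62158776
246153932749 13550328030

√330 = [18; 6,36, …], period ℓ=2 (even) → k=1
step 0: (18, 1)  from 18·(1,0) + (0,1)
step 1: (109, 6)  from 6·(18,1) + (1,0)
fundamental: x₁=109, y₁=6  (since 11881 − 330·36 = 1)
(109+6√330)^2 = 23761 + 1308√330
(109+6√330)^3 = 5179789 + 285138√330
(109+6√330)^4 = 1129170241 + 62158776√330
(109+6√330)^5 = 246153932749 + 13550328030√330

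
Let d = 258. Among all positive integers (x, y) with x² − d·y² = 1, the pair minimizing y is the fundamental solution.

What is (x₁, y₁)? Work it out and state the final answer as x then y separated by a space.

d=258: √d = [16; 16,32] (ℓ=2, even), read p_1/q_1
k=0  a_k=16  p_k/q_k = 16/1
k=1  a_k=16  p_k/q_k = 257/16
fundamental: x₁=257, y₁=16  (since 66049 − 258·256 = 1)

257 16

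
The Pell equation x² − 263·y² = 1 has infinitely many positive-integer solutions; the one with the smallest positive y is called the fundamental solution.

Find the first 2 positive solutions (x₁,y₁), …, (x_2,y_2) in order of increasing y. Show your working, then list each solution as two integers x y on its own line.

√263 = [16; 4,1,1,1,1,15,1,1,1,1,4,32, …], period ℓ=12 (even) → k=11
step 0: (16, 1)  from 16·(1,0) + (0,1)
…
step 4: (227, 14)  from 1·(146,9) + (81,5)
…
step 8: (12017, 741)  from 1·(6195,382) + (5822,359)
…
step 10: (30229, 1864)  from 1·(18212,1123) + (12017,741)
step 11: (139128, 8579)  from 4·(30229,1864) + (18212,1123)
→ (139128, 8579).  Check: 139128²=19356600384, 263·8579²=19356600383, difference 1.
(139128+8579√263)^2 = 38713200767 + 2387158224√263

139128 8579
38713200767 2387158224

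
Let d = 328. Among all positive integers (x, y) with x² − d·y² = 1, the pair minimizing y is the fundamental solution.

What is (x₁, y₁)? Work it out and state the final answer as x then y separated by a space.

163 9

√328 = [18; 9,36, …], period ℓ=2 (even) → k=1
k=0  a_k=18  p_k/q_k = 18/1
k=1  a_k=9  p_k/q_k = 163/9
fundamental: x₁=163, y₁=9  (since 26569 − 328·81 = 1)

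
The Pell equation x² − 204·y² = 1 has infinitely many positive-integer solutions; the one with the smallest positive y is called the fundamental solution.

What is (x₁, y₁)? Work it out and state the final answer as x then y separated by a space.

4999 350

[14; 3,1,1,6,1,1,3,28] for √204; ℓ=8 ⇒ convergent index 7
k=0  a_k=14  p_k/q_k = 14/1
…
k=3  a_k=1  p_k/q_k = 100/7
k=4  a_k=6  p_k/q_k = 657/46
…
k=6  a_k=1  p_k/q_k = 1414/99
k=7  a_k=3  p_k/q_k = 4999/350
→ (4999, 350).  Check: 4999²=24990001, 204·350²=24990000, difference 1.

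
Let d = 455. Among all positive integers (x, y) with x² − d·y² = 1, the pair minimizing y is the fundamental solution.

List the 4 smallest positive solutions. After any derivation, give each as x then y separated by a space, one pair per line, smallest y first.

√455 = [21; 3,42, …], period ℓ=2 (even) → k=1
k=0  a_k=21  p_k/q_k = 21/1
k=1  a_k=3  p_k/q_k = 64/3
fundamental: x₁=64, y₁=3  (since 4096 − 455·9 = 1)
n=2: (64,3)∘(64,3) = (64·64+455·3·3, 64·3+3·64) = (8191,384)
n=3: (8191,384)∘(64,3) = (64·8191+455·3·384, 64·384+3·8191) = (1048384,49149)
n=4: (1048384,49149)∘(64,3) = (64·1048384+455·3·49149, 64·49149+3·1048384) = (134184961,6290688)

64 3
8191 384
1048384 49149
134184961 6290688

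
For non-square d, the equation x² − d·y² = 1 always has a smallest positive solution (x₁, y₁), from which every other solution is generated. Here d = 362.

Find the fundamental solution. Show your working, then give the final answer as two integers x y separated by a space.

d=362: √d = [19; 38] (ℓ=1, odd), read p_1/q_1
step 0: (19, 1)  from 19·(1,0) + (0,1)
step 1: (723, 38)  from 38·(19,1) + (1,0)
(x₁, y₁) = (723, 38);  723² − 362·38² = 1 ✓

723 38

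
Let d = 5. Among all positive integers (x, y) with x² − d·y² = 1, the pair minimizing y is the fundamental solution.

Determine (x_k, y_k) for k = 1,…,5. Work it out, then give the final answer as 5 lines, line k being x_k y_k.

9 4
161 72
2889 1292
51841 23184
930249 416020

d=5: √d = [2; 4] (ℓ=1, odd), read p_1/q_1
a_0=2:  p_0=2·1+0=2,  q_0=2·0+1=1
a_1=4:  p_1=4·2+1=9,  q_1=4·1+0=4
fundamental: x₁=9, y₁=4  (since 81 − 5·16 = 1)
(9+4√5)^2 = 161 + 72√5
(9+4√5)^3 = 2889 + 1292√5
(9+4√5)^4 = 51841 + 23184√5
(9+4√5)^5 = 930249 + 416020√5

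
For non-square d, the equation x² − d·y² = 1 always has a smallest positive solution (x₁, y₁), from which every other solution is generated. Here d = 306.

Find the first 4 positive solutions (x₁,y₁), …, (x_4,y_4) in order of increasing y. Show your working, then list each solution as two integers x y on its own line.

35 2
2449 140
171395 9798
11995201 685720

√306 → a₀=17, period (2,34); ℓ=2 even so k=1
k=0  a_k=17  p_k/q_k = 17/1
k=1  a_k=2  p_k/q_k = 35/2
(x₁, y₁) = (35, 2);  35² − 306·2² = 1 ✓
(x_2, y_2) = (35·35 + 306·2·2, 35·2 + 2·35) = (2449, 140)
(x_3, y_3) = (35·2449 + 306·2·140, 35·140 + 2·2449) = (171395, 9798)
(x_4, y_4) = (35·171395 + 306·2·9798, 35·9798 + 2·171395) = (11995201, 685720)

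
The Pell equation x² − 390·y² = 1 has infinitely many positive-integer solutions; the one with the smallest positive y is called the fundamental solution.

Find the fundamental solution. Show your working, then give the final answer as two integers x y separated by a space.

79 4

√390 = [19; 1,2,1,38, …], period ℓ=4 (even) → k=3
a_0=19:  p_0=19·1+0=19,  q_0=19·0+1=1
a_1=1:  p_1=1·19+1=20,  q_1=1·1+0=1
a_2=2:  p_2=2·20+19=59,  q_2=2·1+1=3
a_3=1:  p_3=1·59+20=79,  q_3=1·3+1=4
(x₁, y₁) = (79, 4);  79² − 390·4² = 1 ✓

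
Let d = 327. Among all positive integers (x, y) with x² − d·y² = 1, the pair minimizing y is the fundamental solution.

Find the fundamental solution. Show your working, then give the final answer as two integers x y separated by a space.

[18; 12,36] for √327; ℓ=2 ⇒ convergent index 1
step 0: (18, 1)  from 18·(1,0) + (0,1)
step 1: (217, 12)  from 12·(18,1) + (1,0)
fundamental: x₁=217, y₁=12  (since 47089 − 327·144 = 1)

217 12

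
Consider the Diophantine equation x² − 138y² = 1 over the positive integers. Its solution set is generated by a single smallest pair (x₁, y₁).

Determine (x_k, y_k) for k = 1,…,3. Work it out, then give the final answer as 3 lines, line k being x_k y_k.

47 4
4417 376
415151 35340

√138 → a₀=11, period (1,2,1,22); ℓ=4 even so k=3
a_0=11:  p_0=11·1+0=11,  q_0=11·0+1=1
a_1=1:  p_1=1·11+1=12,  q_1=1·1+0=1
a_2=2:  p_2=2·12+11=35,  q_2=2·1+1=3
a_3=1:  p_3=1·35+12=47,  q_3=1·3+1=4
→ (47, 4).  Check: 47²=2209, 138·4²=2208, difference 1.
k=2:  x_2 = 47·47+138·4·4 = 4417,  y_2 = 47·4+4·47 = 376
k=3:  x_3 = 47·4417+138·4·376 = 415151,  y_3 = 47·376+4·4417 = 35340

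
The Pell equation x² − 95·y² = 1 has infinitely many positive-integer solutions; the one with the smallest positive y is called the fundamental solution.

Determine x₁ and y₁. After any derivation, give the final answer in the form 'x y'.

[9; 1,2,1,18] for √95; ℓ=4 ⇒ convergent index 3
step 0: (9, 1)  from 9·(1,0) + (0,1)
step 1: (10, 1)  from 1·(9,1) + (1,0)
step 2: (29, 3)  from 2·(10,1) + (9,1)
step 3: (39, 4)  from 1·(29,3) + (10,1)
fundamental: x₁=39, y₁=4  (since 1521 − 95·16 = 1)

39 4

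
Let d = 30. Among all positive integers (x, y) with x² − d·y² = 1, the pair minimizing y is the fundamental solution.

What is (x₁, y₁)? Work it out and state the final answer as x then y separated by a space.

11 2

√30 → a₀=5, period (2,10); ℓ=2 even so k=1
a_0=5:  p_0=5·1+0=5,  q_0=5·0+1=1
a_1=2:  p_1=2·5+1=11,  q_1=2·1+0=2
fundamental: x₁=11, y₁=2  (since 121 − 30·4 = 1)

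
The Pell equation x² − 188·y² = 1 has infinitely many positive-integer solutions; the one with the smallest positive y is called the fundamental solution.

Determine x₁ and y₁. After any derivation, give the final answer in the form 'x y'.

√188 = [13; 1,2,2,6,2,2,1,26, …], period ℓ=8 (even) → k=7
k=0  a_k=13  p_k/q_k = 13/1
k=1  a_k=1  p_k/q_k = 14/1
…
k=3  a_k=2  p_k/q_k = 96/7
k=4  a_k=6  p_k/q_k = 617/45
k=5  a_k=2  p_k/q_k = 1330/97
k=6  a_k=2  p_k/q_k = 3277/239
k=7  a_k=1  p_k/q_k = 4607/336
→ (4607, 336).  Check: 4607²=21224449, 188·336²=21224448, difference 1.

4607 336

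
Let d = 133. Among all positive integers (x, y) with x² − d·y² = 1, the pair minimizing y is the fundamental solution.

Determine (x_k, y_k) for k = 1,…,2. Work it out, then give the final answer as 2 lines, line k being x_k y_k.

2588599 224460
13401689565601 1162073863080

d=133: √d = [11; 1,1,7,5,1,…,1,1,22] (ℓ=16, even), read p_15/q_15
a_0=11:  p_0=11·1+0=11,  q_0=11·0+1=1
…
a_3=7:  p_3=7·23+12=173,  q_3=7·2+1=15
a_4=5:  p_4=5·173+23=888,  q_4=5·15+2=77
…
a_9=1:  p_9=1·7969+3010=10979,  q_9=1·691+261=952
…
a_11=1:  p_11=1·18948+10979=29927,  q_11=1·1643+952=2595
…
a_13=7:  p_13=7·168583+29927=1210008,  q_13=7·14618+2595=104921
a_14=1:  p_14=1·1210008+168583=1378591,  q_14=1·104921+14618=119539
a_15=1:  p_15=1·1378591+1210008=2588599,  q_15=1·119539+104921=224460
→ (2588599, 224460).  Check: 2588599²=6700844782801, 133·224460²=6700844782800, difference 1.
(2588599+224460√133)^2 = 13401689565601 + 1162073863080√133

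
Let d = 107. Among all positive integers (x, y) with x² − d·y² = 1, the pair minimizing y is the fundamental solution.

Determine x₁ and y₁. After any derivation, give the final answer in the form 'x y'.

√107 = [10; 2,1,9,1,2,20, …], period ℓ=6 (even) → k=5
a_0=10:  p_0=10·1+0=10,  q_0=10·0+1=1
…
a_4=1:  p_4=1·300+31=331,  q_4=1·29+3=32
a_5=2:  p_5=2·331+300=962,  q_5=2·32+29=93
fundamental: x₁=962, y₁=93  (since 925444 − 107·8649 = 1)

962 93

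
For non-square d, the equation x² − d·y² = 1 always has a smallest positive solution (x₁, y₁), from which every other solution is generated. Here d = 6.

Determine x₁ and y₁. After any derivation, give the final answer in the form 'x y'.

d=6: √d = [2; 2,4] (ℓ=2, even), read p_1/q_1
a_0=2:  p_0=2·1+0=2,  q_0=2·0+1=1
a_1=2:  p_1=2·2+1=5,  q_1=2·1+0=2
(x₁, y₁) = (5, 2);  5² − 6·2² = 1 ✓

5 2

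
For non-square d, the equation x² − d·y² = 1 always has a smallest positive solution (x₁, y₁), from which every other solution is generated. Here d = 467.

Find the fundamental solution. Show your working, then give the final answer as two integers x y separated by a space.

√467 → a₀=21, period (1,1,1,1,3,…,1,1,42); ℓ=14 even so k=13
k=0  a_k=21  p_k/q_k = 21/1
…
k=3  a_k=1  p_k/q_k = 65/3
…
k=6  a_k=3  p_k/q_k = 1275/59
…
k=9  a_k=3  p_k/q_k = 275465/12747
k=10  a_k=1  p_k/q_k = 358232/16577
k=11  a_k=1  p_k/q_k = 633697/29324
k=12  a_k=1  p_k/q_k = 991929/45901
k=13  a_k=1  p_k/q_k = 1625626/75225
fundamental: x₁=1625626, y₁=75225  (since 2642659891876 − 467·5658800625 = 1)

1625626 75225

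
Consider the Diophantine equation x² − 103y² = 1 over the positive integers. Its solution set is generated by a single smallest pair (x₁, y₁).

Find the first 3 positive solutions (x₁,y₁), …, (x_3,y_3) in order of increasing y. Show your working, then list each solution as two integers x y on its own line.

[10; 6,1,2,1,1,9,1,1,2,1,6,20] for √103; ℓ=12 ⇒ convergent index 11
i=0: a=10 ⇒ p=10, q=1
i=1: a=6 ⇒ p=61, q=6
…
i=10: a=1 ⇒ p=33877, q=3338
i=11: a=6 ⇒ p=227528, q=22419
→ (227528, 22419).  Check: 227528²=51768990784, 103·22419²=51768990783, difference 1.
(x_2, y_2) = (227528·227528 + 103·22419·22419, 227528·22419 + 22419·227528) = (103537981567, 10201900464)
(x_3, y_3) = (227528·103537981567 + 103·22419·10201900464, 227528·10201900464 + 22419·103537981567) = (47115579739725224, 4642436017523565)

227528 22419
103537981567 10201900464
47115579739725224 4642436017523565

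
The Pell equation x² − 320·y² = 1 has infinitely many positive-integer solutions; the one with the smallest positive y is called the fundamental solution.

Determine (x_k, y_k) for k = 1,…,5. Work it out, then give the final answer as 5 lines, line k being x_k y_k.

d=320: √d = [17; 1,7,1,34] (ℓ=4, even), read p_3/q_3
step 0: (17, 1)  from 17·(1,0) + (0,1)
step 1: (18, 1)  from 1·(17,1) + (1,0)
step 2: (143, 8)  from 7·(18,1) + (17,1)
step 3: (161, 9)  from 1·(143,8) + (18,1)
fundamental: x₁=161, y₁=9  (since 25921 − 320·81 = 1)
(x_2, y_2) = (161·161 + 320·9·9, 161·9 + 9·161) = (51841, 2898)
(x_3, y_3) = (161·51841 + 320·9·2898, 161·2898 + 9·51841) = (16692641, 933147)
(x_4, y_4) = (161·16692641 + 320·9·933147, 161·933147 + 9·16692641) = (5374978561, 300470436)
(x_5, y_5) = (161·5374978561 + 320·9·300470436, 161·300470436 + 9·5374978561) = (1730726404001, 96750547245)

161 9
51841 2898
16692641 933147
5374978561 300470436
1730726404001 96750547245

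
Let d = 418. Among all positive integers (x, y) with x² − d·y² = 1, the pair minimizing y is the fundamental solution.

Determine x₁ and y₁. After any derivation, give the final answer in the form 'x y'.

33857 1656

[20; 2,4,20,4,2,40] for √418; ℓ=6 ⇒ convergent index 5
i=0: a=20 ⇒ p=20, q=1
…
i=2: a=4 ⇒ p=184, q=9
…
i=4: a=4 ⇒ p=15068, q=737
i=5: a=2 ⇒ p=33857, q=1656
fundamental: x₁=33857, y₁=1656  (since 1146296449 − 418·2742336 = 1)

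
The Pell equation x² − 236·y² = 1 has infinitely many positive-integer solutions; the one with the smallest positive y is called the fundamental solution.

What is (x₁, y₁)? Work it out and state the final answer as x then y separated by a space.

561799 36570

[15; 2,1,3,5,1,6,1,5,3,1,2,30] for √236; ℓ=12 ⇒ convergent index 11
step 0: (15, 1)  from 15·(1,0) + (0,1)
step 1: (31, 2)  from 2·(15,1) + (1,0)
…
step 3: (169, 11)  from 3·(46,3) + (31,2)
step 4: (891, 58)  from 5·(169,11) + (46,3)
…
step 8: (48806, 3177)  from 5·(8311,541) + (7251,472)
…
step 10: (203535, 13249)  from 1·(154729,10072) + (48806,3177)
step 11: (561799, 36570)  from 2·(203535,13249) + (154729,10072)
(x₁, y₁) = (561799, 36570);  561799² − 236·36570² = 1 ✓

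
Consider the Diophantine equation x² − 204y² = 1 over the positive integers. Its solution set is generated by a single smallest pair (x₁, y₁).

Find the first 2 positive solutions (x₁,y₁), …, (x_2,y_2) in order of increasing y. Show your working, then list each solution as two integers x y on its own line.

4999 350
49980001 3499300

d=204: √d = [14; 3,1,1,6,1,1,3,28] (ℓ=8, even), read p_7/q_7
step 0: (14, 1)  from 14·(1,0) + (0,1)
step 1: (43, 3)  from 3·(14,1) + (1,0)
…
step 3: (100, 7)  from 1·(57,4) + (43,3)
step 4: (657, 46)  from 6·(100,7) + (57,4)
…
step 6: (1414, 99)  from 1·(757,53) + (657,46)
step 7: (4999, 350)  from 3·(1414,99) + (757,53)
fundamental: x₁=4999, y₁=350  (since 24990001 − 204·122500 = 1)
(4999+350√204)^2 = 49980001 + 3499300√204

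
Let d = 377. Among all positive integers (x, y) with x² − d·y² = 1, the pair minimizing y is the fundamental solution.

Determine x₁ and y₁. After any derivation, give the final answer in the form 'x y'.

233 12

√377 → a₀=19, period (2,2,2,38); ℓ=4 even so k=3
k=0  a_k=19  p_k/q_k = 19/1
k=1  a_k=2  p_k/q_k = 39/2
k=2  a_k=2  p_k/q_k = 97/5
k=3  a_k=2  p_k/q_k = 233/12
fundamental: x₁=233, y₁=12  (since 54289 − 377·144 = 1)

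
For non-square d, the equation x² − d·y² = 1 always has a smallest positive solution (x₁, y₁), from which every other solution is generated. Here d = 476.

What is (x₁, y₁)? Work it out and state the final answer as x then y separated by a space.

d=476: √d = [21; 1,4,2,10,2,4,1,42] (ℓ=8, even), read p_7/q_7
i=0: a=21 ⇒ p=21, q=1
i=1: a=1 ⇒ p=22, q=1
i=2: a=4 ⇒ p=109, q=5
i=3: a=2 ⇒ p=240, q=11
…
i=5: a=2 ⇒ p=5258, q=241
i=6: a=4 ⇒ p=23541, q=1079
i=7: a=1 ⇒ p=28799, q=1320
(x₁, y₁) = (28799, 1320);  28799² − 476·1320² = 1 ✓

28799 1320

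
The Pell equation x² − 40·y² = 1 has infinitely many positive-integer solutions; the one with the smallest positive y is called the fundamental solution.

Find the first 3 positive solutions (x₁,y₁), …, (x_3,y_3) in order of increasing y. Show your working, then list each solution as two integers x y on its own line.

19 3
721 114
27379 4329

d=40: √d = [6; 3,12] (ℓ=2, even), read p_1/q_1
k=0  a_k=6  p_k/q_k = 6/1
k=1  a_k=3  p_k/q_k = 19/3
(x₁, y₁) = (19, 3);  19² − 40·3² = 1 ✓
(x_2, y_2) = (19·19 + 40·3·3, 19·3 + 3·19) = (721, 114)
(x_3, y_3) = (19·721 + 40·3·114, 19·114 + 3·721) = (27379, 4329)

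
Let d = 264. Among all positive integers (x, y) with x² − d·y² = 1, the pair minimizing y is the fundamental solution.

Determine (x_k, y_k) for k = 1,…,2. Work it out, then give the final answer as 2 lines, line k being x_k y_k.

65 4
8449 520

√264 = [16; 4,32, …], period ℓ=2 (even) → k=1
step 0: (16, 1)  from 16·(1,0) + (0,1)
step 1: (65, 4)  from 4·(16,1) + (1,0)
(x₁, y₁) = (65, 4);  65² − 264·4² = 1 ✓
(x_2, y_2) = (65·65 + 264·4·4, 65·4 + 4·65) = (8449, 520)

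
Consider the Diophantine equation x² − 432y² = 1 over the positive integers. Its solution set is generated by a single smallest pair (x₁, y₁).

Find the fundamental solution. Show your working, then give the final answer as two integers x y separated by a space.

1351 65

d=432: √d = [20; 1,3,1,1,1,3,1,40] (ℓ=8, even), read p_7/q_7
step 0: (20, 1)  from 20·(1,0) + (0,1)
…
step 2: (83, 4)  from 3·(21,1) + (20,1)
…
step 4: (187, 9)  from 1·(104,5) + (83,4)
…
step 6: (1060, 51)  from 3·(291,14) + (187,9)
step 7: (1351, 65)  from 1·(1060,51) + (291,14)
→ (1351, 65).  Check: 1351²=1825201, 432·65²=1825200, difference 1.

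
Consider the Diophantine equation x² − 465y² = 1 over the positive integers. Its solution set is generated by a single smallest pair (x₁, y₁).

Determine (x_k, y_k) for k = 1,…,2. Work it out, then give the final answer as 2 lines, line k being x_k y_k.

15871 736
503777281 23362112

d=465: √d = [21; 1,1,3,2,2,2,3,1,1,42] (ℓ=10, even), read p_9/q_9
k=0  a_k=21  p_k/q_k = 21/1
…
k=2  a_k=1  p_k/q_k = 43/2
k=3  a_k=3  p_k/q_k = 151/7
k=4  a_k=2  p_k/q_k = 345/16
k=5  a_k=2  p_k/q_k = 841/39
k=6  a_k=2  p_k/q_k = 2027/94
k=7  a_k=3  p_k/q_k = 6922/321
k=8  a_k=1  p_k/q_k = 8949/415
k=9  a_k=1  p_k/q_k = 15871/736
→ (15871, 736).  Check: 15871²=251888641, 465·736²=251888640, difference 1.
n=2: (15871,736)∘(15871,736) = (15871·15871+465·736·736, 15871·736+736·15871) = (503777281,23362112)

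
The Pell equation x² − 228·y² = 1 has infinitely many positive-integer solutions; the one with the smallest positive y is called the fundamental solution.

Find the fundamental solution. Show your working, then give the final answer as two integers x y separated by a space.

151 10

[15; 10,30] for √228; ℓ=2 ⇒ convergent index 1
a_0=15:  p_0=15·1+0=15,  q_0=15·0+1=1
a_1=10:  p_1=10·15+1=151,  q_1=10·1+0=10
fundamental: x₁=151, y₁=10  (since 22801 − 228·100 = 1)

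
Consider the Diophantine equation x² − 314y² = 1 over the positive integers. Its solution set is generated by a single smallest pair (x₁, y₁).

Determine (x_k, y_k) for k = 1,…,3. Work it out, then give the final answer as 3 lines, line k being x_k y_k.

d=314: √d = [17; 1,2,1,1,2,1,34] (ℓ=7, odd), read p_13/q_13
k=0  a_k=17  p_k/q_k = 17/1
…
k=7  a_k=34  p_k/q_k = 15381/868
…
k=9  a_k=2  p_k/q_k = 47029/2654
…
k=11  a_k=1  p_k/q_k = 109882/6201
k=12  a_k=2  p_k/q_k = 282617/15949
k=13  a_k=1  p_k/q_k = 392499/22150
fundamental: x₁=392499, y₁=22150  (since 154055465001 − 314·490622500 = 1)
(x_2, y_2) = (392499·392499 + 314·22150·22150, 392499·22150 + 22150·392499) = (308110930001, 17387705700)
(x_3, y_3) = (392499·308110930001 + 314·22150·17387705700, 392499·17387705700 + 22150·308110930001) = (241866463828532499, 13649314199066450)

392499 22150
308110930001 17387705700
241866463828532499 13649314199066450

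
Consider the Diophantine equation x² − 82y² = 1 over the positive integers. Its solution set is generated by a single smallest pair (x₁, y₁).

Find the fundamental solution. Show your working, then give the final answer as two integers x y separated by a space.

163 18

d=82: √d = [9; 18] (ℓ=1, odd), read p_1/q_1
a_0=9:  p_0=9·1+0=9,  q_0=9·0+1=1
a_1=18:  p_1=18·9+1=163,  q_1=18·1+0=18
fundamental: x₁=163, y₁=18  (since 26569 − 82·324 = 1)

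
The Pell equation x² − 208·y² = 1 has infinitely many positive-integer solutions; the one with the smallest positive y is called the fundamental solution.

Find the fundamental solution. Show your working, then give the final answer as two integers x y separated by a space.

649 45

d=208: √d = [14; 2,2,1,2,2,28] (ℓ=6, even), read p_5/q_5
a_0=14:  p_0=14·1+0=14,  q_0=14·0+1=1
a_1=2:  p_1=2·14+1=29,  q_1=2·1+0=2
…
a_3=1:  p_3=1·72+29=101,  q_3=1·5+2=7
a_4=2:  p_4=2·101+72=274,  q_4=2·7+5=19
a_5=2:  p_5=2·274+101=649,  q_5=2·19+7=45
fundamental: x₁=649, y₁=45  (since 421201 − 208·2025 = 1)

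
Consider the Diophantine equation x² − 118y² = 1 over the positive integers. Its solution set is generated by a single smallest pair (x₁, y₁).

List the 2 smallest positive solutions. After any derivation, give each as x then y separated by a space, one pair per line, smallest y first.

306917 28254
188396089777 17343265836

d=118: √d = [10; 1,6,3,2,10,2,3,6,1,20] (ℓ=10, even), read p_9/q_9
k=0  a_k=10  p_k/q_k = 10/1
…
k=2  a_k=6  p_k/q_k = 76/7
…
k=4  a_k=2  p_k/q_k = 554/51
…
k=6  a_k=2  p_k/q_k = 12112/1115
…
k=8  a_k=6  p_k/q_k = 264802/24377
k=9  a_k=1  p_k/q_k = 306917/28254
fundamental: x₁=306917, y₁=28254  (since 94198044889 − 118·798288516 = 1)
k=2:  x_2 = 306917·306917+118·28254·28254 = 188396089777,  y_2 = 306917·28254+28254·306917 = 17343265836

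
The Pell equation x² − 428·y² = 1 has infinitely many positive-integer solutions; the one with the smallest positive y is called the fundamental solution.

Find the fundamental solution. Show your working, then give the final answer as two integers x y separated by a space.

[20; 1,2,4,1,5,10,5,1,4,2,1,40] for √428; ℓ=12 ⇒ convergent index 11
step 0: (20, 1)  from 20·(1,0) + (0,1)
step 1: (21, 1)  from 1·(20,1) + (1,0)
step 2: (62, 3)  from 2·(21,1) + (20,1)
…
step 4: (331, 16)  from 1·(269,13) + (62,3)
step 5: (1924, 93)  from 5·(331,16) + (269,13)
step 6: (19571, 946)  from 10·(1924,93) + (331,16)
step 7: (99779, 4823)  from 5·(19571,946) + (1924,93)
step 8: (119350, 5769)  from 1·(99779,4823) + (19571,946)
step 9: (577179, 27899)  from 4·(119350,5769) + (99779,4823)
step 10: (1273708, 61567)  from 2·(577179,27899) + (119350,5769)
step 11: (1850887, 89466)  from 1·(1273708,61567) + (577179,27899)
→ (1850887, 89466).  Check: 1850887²=3425782686769, 428·89466²=3425782686768, difference 1.

1850887 89466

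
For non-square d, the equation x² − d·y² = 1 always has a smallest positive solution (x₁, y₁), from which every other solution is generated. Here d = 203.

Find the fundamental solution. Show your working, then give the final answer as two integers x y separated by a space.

57 4

[14; 4,28] for √203; ℓ=2 ⇒ convergent index 1
a_0=14:  p_0=14·1+0=14,  q_0=14·0+1=1
a_1=4:  p_1=4·14+1=57,  q_1=4·1+0=4
(x₁, y₁) = (57, 4);  57² − 203·4² = 1 ✓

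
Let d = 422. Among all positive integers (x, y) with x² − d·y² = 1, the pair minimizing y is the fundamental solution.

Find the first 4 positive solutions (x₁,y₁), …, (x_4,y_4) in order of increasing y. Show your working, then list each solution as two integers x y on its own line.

√422 → a₀=20, period (1,1,5,2,1,…,1,1,40); ℓ=14 even so k=13
i=0: a=20 ⇒ p=20, q=1
i=1: a=1 ⇒ p=21, q=1
…
i=7: a=20 ⇒ p=53719, q=2615
i=8: a=3 ⇒ p=163807, q=7974
i=9: a=1 ⇒ p=217526, q=10589
i=10: a=2 ⇒ p=598859, q=29152
i=11: a=5 ⇒ p=3211821, q=156349
i=12: a=1 ⇒ p=3810680, q=185501
i=13: a=1 ⇒ p=7022501, q=341850
fundamental: x₁=7022501, y₁=341850  (since 49315520295001 − 422·116861422500 = 1)
(7022501+341850√422)^2 = 98631040590001 + 4801283933700√422
(7022501+341850√422)^3 = 1385273162348638202501 + 67434042451384025550√422
(7022501+341850√422)^4 = 19456164335732849620362360001 + 947111261097768740333867400√422

7022501 341850
98631040590001 4801283933700
1385273162348638202501 67434042451384025550
19456164335732849620362360001 947111261097768740333867400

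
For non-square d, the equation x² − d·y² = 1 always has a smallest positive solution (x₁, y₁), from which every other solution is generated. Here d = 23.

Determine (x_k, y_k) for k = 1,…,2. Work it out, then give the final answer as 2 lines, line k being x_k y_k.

[4; 1,3,1,8] for √23; ℓ=4 ⇒ convergent index 3
i=0: a=4 ⇒ p=4, q=1
…
i=2: a=3 ⇒ p=19, q=4
i=3: a=1 ⇒ p=24, q=5
→ (24, 5).  Check: 24²=576, 23·5²=575, difference 1.
(24+5√23)^2 = 1151 + 240√23

24 5
1151 240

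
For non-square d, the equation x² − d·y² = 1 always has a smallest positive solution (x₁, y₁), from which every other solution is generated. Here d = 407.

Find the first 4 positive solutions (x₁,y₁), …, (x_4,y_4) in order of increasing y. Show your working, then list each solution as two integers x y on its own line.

[20; 5,1,2,1,5,40] for √407; ℓ=6 ⇒ convergent index 5
step 0: (20, 1)  from 20·(1,0) + (0,1)
step 1: (101, 5)  from 5·(20,1) + (1,0)
…
step 3: (343, 17)  from 2·(121,6) + (101,5)
step 4: (464, 23)  from 1·(343,17) + (121,6)
step 5: (2663, 132)  from 5·(464,23) + (343,17)
fundamental: x₁=2663, y₁=132  (since 7091569 − 407·17424 = 1)
k=2:  x_2 = 2663·2663+407·132·132 = 14183137,  y_2 = 2663·132+132·2663 = 703032
k=3:  x_3 = 2663·14183137+407·132·703032 = 75539384999,  y_3 = 2663·703032+132·14183137 = 3744348300
k=4:  x_4 = 2663·75539384999+407·132·3744348300 = 402322750321537,  y_4 = 2663·3744348300+132·75539384999 = 19942398342768

2663 132
14183137 703032
75539384999 3744348300
402322750321537 19942398342768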